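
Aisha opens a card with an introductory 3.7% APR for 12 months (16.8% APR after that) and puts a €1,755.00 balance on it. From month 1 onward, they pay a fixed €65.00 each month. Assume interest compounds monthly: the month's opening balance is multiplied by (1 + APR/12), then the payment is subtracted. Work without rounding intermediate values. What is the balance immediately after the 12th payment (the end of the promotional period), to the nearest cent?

€1,027.68

Promo months 1–12 at r₀ = 3.7%/12 = 0.00308333; months 13+ at r₁ = 16.8%/12 = 0.014.
After month 12: iterate B ← B·(1+r₀) − €65.00 for 12 months → €1,027.68.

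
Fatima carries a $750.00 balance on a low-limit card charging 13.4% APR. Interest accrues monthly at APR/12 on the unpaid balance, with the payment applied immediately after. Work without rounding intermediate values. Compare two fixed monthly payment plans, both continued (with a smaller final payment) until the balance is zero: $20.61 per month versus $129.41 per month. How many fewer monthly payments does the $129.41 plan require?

40 fewer payments

Monthly rate r = 13.4%/12 = 1.11667% = 0.0111667.
At $20.61/mo: n = ⌈−ln(1 − rB₀/P)/ln(1+r)⌉ = 47 payments (last $19.78); total interest = total paid − $750.00 = $217.84.
At $129.41/mo: 7 payments (last $3.25); total interest $29.71.
Payments saved = 47 − 7 = 40.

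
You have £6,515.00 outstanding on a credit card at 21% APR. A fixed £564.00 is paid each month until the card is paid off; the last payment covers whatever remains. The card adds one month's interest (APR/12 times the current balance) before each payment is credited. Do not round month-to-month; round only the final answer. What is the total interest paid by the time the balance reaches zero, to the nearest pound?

£827

Monthly rate r = 21%/12 = 1.75% = 0.0175.
Payoff takes n = ⌈−ln(1 − rB₀/P)/ln(1+r)⌉ = ⌈13.017⌉ = 14 payments; the last is £9.91.
Total paid = 13·£564.00 + £9.91 = £7,341.91.
Total interest = total paid − principal = £7,341.91 − £6,515.00 = £826.91.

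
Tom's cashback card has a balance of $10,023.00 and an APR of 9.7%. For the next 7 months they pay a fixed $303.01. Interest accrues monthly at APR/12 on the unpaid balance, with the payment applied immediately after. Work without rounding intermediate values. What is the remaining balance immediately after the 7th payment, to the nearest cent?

$8,430.87

Monthly rate r = 9.7%/12 = 0.808333% = 0.00808333.
Each month: B ← B·(1+r) − $303.01.
Month 1: interest $81.02; balance after payment $9,801.01.
Month 2: interest $79.22; balance after payment $9,577.22.
Month 3: interest $77.42; balance after payment $9,351.63.
Month 4: interest $75.59; balance after payment $9,124.21.
Month 5: interest $73.75; balance after payment $8,894.96.
Month 6: interest $71.90; balance after payment $8,663.85.
Month 7: interest $70.03; balance after payment $8,430.87.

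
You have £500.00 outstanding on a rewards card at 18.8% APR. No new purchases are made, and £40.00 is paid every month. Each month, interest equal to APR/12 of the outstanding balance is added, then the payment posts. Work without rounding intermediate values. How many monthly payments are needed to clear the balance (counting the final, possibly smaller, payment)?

Monthly rate r = 18.8%/12 = 1.56667% = 0.0156667.
Recurrence: B ← B·(1+r) − £40.00.
Month 1: interest £7.83; balance after payment £467.83.
Month 2: interest £7.33; balance after payment £435.16.
Closed form: n = −ln(1 − rB₀/P)/ln(1+r) = −ln(0.80417)/ln(1.01567) ≈ 14.020, so the balance reaches zero during payment 15.

15 months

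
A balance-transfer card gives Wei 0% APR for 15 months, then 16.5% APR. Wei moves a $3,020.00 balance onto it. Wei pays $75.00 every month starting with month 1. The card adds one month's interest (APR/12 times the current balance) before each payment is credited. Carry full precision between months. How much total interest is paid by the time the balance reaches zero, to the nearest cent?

$449.16

Promo months 1–15 at r₀ = 0%/12 = 0; months 16+ at r₁ = 16.5%/12 = 0.01375.
After month 15 (no interest yet): B = $3,020.00 − 15·$75.00 = $1,895.00.
Then at r₁ with $75.00/mo: n₂ = −ln(1 − r₁·B/P)/ln(1+r₁) ≈ 31.25 → 32 more payments.
Total paid = 46·$75.00 + $19.16 = $3,469.16; interest = $3,469.16 − $3,020.00 = $449.16.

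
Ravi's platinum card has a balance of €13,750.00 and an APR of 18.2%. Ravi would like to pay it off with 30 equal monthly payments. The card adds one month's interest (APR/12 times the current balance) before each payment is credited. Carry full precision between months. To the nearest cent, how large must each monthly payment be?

€573.89

Monthly rate r = 18.2%/12 = 1.51667% = 0.0151667.
Level-payment amortization: P = B₀·r / (1 − (1+r)^(−n)) = 13750.00·0.0151667 / (1 − 1.01517^(−30)).
Denominator 1 − (1+r)^(−30) = 0.363381102.
P = 208.542 / 0.363381102 ≈ 573.89.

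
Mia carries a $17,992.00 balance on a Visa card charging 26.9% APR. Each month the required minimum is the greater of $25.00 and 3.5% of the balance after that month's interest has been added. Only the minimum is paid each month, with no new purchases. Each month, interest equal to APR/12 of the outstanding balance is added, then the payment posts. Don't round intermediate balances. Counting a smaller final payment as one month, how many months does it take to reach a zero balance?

Monthly rate r = 26.9%/12 = 2.24167% = 0.0224167.
While 3.5% of the post-interest balance exceeds $25.00, each month B ← (B·(1+r))·(1 − 0.035), i.e. B shrinks by the factor (1+r)·0.965 = 0.98663.
This holds for months 1–242. Entering month 243 the balance is $692.86; 3.5% of the post-interest balance is now below $25.00, so the flat $25.00 minimum applies from here.
From month 243 a fixed $25.00 at rate r clears $692.86 in 44 more payments. Total: 242 + 44 = 286 months.

286 months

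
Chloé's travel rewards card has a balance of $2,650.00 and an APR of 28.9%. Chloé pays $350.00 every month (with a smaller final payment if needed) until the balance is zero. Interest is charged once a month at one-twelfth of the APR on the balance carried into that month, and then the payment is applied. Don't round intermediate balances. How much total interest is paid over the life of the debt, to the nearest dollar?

Monthly rate r = 28.9%/12 = 2.40833% = 0.0240833.
Payoff takes n = ⌈−ln(1 − rB₀/P)/ln(1+r)⌉ = ⌈8.459⌉ = 9 payments; the last is $161.81.
Total paid = 8·$350.00 + $161.81 = $2,961.81.
Total interest = total paid − principal = $2,961.81 − $2,650.00 = $311.81.

$312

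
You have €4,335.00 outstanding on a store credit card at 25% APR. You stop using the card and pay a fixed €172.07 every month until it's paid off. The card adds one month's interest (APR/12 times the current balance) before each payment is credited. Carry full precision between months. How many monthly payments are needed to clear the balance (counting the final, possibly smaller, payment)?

Monthly rate r = 25%/12 = 2.08333% = 0.0208333.
Recurrence: B ← B·(1+r) − €172.07.
Month 1: interest €90.31; balance after payment €4,253.24.
Month 2: interest €88.61; balance after payment €4,169.78.
Closed form: n = −ln(1 − rB₀/P)/ln(1+r) = −ln(0.47514)/ln(1.02083) ≈ 36.090, so the balance reaches zero during payment 37.

37 months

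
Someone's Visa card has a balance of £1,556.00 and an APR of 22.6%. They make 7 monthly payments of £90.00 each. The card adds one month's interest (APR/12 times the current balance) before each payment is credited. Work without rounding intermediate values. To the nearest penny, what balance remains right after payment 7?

£1,106.36

Monthly rate r = 22.6%/12 = 1.88333% = 0.0188333.
Each month: B ← B·(1+r) − £90.00.
Month 1: interest £29.30; balance after payment £1,495.30.
Month 2: interest £28.16; balance after payment £1,433.47.
Month 3: interest £27.00; balance after payment £1,370.46.
Month 4: interest £25.81; balance after payment £1,306.27.
Month 5: interest £24.60; balance after payment £1,240.88.
Month 6: interest £23.37; balance after payment £1,174.24.
Month 7: interest £22.11; balance after payment £1,106.36.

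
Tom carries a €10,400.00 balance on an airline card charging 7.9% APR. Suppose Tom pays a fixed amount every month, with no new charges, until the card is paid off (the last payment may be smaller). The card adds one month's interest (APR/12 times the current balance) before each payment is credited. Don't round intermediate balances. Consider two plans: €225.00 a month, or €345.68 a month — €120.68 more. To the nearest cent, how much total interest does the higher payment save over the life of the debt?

€813.16

Monthly rate r = 7.9%/12 = 0.658333% = 0.00658333.
At €225.00/mo: n = ⌈−ln(1 − rB₀/P)/ln(1+r)⌉ = 56 payments (last €66.50); total interest = total paid − €10,400.00 = €2,041.50.
At €345.68/mo: 34 payments (last €220.90); total interest €1,228.34.
Interest saved = €2,041.50 − €1,228.34 = €813.16.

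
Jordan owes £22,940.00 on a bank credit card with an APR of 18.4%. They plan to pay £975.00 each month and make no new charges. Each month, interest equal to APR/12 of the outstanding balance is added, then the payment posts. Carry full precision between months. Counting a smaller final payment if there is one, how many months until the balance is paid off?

Monthly rate r = 18.4%/12 = 1.53333% = 0.0153333.
Recurrence: B ← B·(1+r) − £975.00.
Month 1: interest £351.75; balance after payment £22,316.75.
Month 2: interest £342.19; balance after payment £21,683.94.
Closed form: n = −ln(1 − rB₀/P)/ln(1+r) = −ln(0.63923)/ln(1.01533) ≈ 29.407, so the balance reaches zero during payment 30.

30 payments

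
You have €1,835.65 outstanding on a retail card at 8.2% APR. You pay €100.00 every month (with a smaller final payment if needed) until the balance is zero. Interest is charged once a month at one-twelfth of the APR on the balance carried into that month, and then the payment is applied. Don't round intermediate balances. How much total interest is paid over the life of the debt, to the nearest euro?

Monthly rate r = 8.2%/12 = 0.683333% = 0.00683333.
Payoff takes n = ⌈−ln(1 − rB₀/P)/ln(1+r)⌉ = ⌈19.681⌉ = 20 payments; the last is €68.18.
Total paid = 19·€100.00 + €68.18 = €1,968.18.
Total interest = total paid − principal = €1,968.18 − €1,835.65 = €132.53.

€133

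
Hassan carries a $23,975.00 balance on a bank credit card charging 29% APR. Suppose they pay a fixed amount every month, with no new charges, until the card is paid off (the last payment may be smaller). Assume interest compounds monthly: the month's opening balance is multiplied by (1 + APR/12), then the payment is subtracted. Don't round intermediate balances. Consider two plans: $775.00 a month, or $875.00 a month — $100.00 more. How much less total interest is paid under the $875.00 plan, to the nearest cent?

Monthly rate r = 29%/12 = 2.41667% = 0.0241667.
At $775.00/mo: n = ⌈−ln(1 − rB₀/P)/ln(1+r)⌉ = 58 payments (last $510.05); total interest = total paid − $23,975.00 = $20,710.05.
At $875.00/mo: 46 payments (last $392.29); total interest $15,792.29.
Interest saved = $20,710.05 − $15,792.29 = $4,917.76.

$4,917.76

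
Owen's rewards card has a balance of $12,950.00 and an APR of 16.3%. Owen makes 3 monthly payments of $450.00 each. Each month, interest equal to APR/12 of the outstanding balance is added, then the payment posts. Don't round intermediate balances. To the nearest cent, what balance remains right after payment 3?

$12,116.49

Monthly rate r = 16.3%/12 = 1.35833% = 0.0135833.
Each month: B ← B·(1+r) − $450.00.
Month 1: interest $175.90; balance after payment $12,675.90.
Month 2: interest $172.18; balance after payment $12,398.09.
Month 3: interest $168.41; balance after payment $12,116.49.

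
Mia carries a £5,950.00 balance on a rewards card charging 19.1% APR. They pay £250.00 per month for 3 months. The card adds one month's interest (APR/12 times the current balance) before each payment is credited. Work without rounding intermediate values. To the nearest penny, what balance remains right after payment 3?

£5,476.66

Monthly rate r = 19.1%/12 = 1.59167% = 0.0159167.
Each month: B ← B·(1+r) − £250.00.
Month 1: interest £94.70; balance after payment £5,794.70.
Month 2: interest £92.23; balance after payment £5,636.94.
Month 3: interest £89.72; balance after payment £5,476.66.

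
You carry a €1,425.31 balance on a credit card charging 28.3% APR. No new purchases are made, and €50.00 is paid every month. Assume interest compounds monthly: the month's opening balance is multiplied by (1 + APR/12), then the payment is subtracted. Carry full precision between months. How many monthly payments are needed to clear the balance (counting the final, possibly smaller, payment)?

Monthly rate r = 28.3%/12 = 2.35833% = 0.0235833.
Recurrence: B ← B·(1+r) − €50.00.
Month 1: interest €33.61; balance after payment €1,408.92.
Month 2: interest €33.23; balance after payment €1,392.15.
Closed form: n = −ln(1 − rB₀/P)/ln(1+r) = −ln(0.32773)/ln(1.02358) ≈ 47.859, so the balance reaches zero during payment 48.

48 payments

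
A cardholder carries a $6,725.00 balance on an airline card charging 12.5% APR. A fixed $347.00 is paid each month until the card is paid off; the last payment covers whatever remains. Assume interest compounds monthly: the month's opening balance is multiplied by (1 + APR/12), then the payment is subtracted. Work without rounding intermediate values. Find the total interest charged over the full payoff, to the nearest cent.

$826.08

Monthly rate r = 12.5%/12 = 1.04167% = 0.0104167.
Payoff takes n = ⌈−ln(1 − rB₀/P)/ln(1+r)⌉ = ⌈21.760⌉ = 22 payments; the last is $264.08.
Total paid = 21·$347.00 + $264.08 = $7,551.08.
Total interest = total paid − principal = $7,551.08 − $6,725.00 = $826.08.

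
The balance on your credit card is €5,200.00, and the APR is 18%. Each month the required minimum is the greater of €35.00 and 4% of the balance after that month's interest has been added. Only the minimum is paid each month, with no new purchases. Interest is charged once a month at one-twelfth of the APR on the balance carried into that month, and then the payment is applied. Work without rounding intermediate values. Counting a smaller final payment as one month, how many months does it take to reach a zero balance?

101 months

Monthly rate r = 18%/12 = 1.5% = 0.015.
While 4% of the post-interest balance exceeds €35.00, each month B ← (B·(1+r))·(1 − 0.04), i.e. B shrinks by the factor (1+r)·0.96 = 0.9744.
This holds for months 1–70. Entering month 71 the balance is €846.47; 4% of the post-interest balance is now below €35.00, so the flat €35.00 minimum applies from here.
From month 71 a fixed €35.00 at rate r clears €846.47 in 31 more payments. Total: 70 + 31 = 101 months.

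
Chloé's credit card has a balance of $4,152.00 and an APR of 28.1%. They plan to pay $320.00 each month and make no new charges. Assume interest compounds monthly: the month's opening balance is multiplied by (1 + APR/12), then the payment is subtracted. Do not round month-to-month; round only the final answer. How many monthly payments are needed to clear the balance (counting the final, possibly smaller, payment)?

Monthly rate r = 28.1%/12 = 2.34167% = 0.0234167.
Recurrence: B ← B·(1+r) − $320.00.
Month 1: interest $97.23; balance after payment $3,929.23.
Month 2: interest $92.01; balance after payment $3,701.24.
Closed form: n = −ln(1 − rB₀/P)/ln(1+r) = −ln(0.69617)/ln(1.02342) ≈ 15.646, so the balance reaches zero during payment 16.

16 months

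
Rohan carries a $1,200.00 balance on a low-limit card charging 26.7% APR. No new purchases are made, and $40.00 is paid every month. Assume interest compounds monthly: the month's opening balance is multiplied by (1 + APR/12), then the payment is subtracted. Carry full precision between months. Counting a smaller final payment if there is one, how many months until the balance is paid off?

51 payments

Monthly rate r = 26.7%/12 = 2.225% = 0.02225.
Recurrence: B ← B·(1+r) − $40.00.
Month 1: interest $26.70; balance after payment $1,186.70.
Month 2: interest $26.40; balance after payment $1,173.10.
Closed form: n = −ln(1 − rB₀/P)/ln(1+r) = −ln(0.3325)/ln(1.02225) ≈ 50.037, so the balance reaches zero during payment 51.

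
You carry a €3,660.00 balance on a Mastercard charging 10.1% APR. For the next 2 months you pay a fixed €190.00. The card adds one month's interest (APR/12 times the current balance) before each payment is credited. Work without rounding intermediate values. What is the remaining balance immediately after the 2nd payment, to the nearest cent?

Monthly rate r = 10.1%/12 = 0.841667% = 0.00841667.
Each month: B ← B·(1+r) − €190.00.
Month 1: interest €30.80; balance after payment €3,500.80.
Month 2: interest €29.47; balance after payment €3,340.27.

€3,340.27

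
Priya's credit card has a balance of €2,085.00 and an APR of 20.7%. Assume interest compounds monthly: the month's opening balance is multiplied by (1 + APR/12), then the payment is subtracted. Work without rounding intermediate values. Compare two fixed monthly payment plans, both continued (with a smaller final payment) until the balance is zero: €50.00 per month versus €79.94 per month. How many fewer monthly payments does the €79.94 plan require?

Monthly rate r = 20.7%/12 = 1.725% = 0.01725.
At €50.00/mo: n = ⌈−ln(1 − rB₀/P)/ln(1+r)⌉ = 75 payments (last €14.54); total interest = total paid − €2,085.00 = €1,629.54.
At €79.94/mo: 35 payments (last €75.68); total interest €708.64.
Payments saved = 75 − 35 = 40.

40 fewer payments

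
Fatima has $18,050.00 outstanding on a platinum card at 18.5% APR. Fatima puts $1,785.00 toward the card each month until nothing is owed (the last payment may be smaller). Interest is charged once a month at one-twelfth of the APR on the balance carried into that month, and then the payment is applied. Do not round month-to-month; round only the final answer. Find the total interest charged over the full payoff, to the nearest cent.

Monthly rate r = 18.5%/12 = 1.54167% = 0.0154167.
Payoff takes n = ⌈−ln(1 − rB₀/P)/ln(1+r)⌉ = ⌈11.078⌉ = 12 payments; the last is $139.57.
Total paid = 11·$1,785.00 + $139.57 = $19,774.57.
Total interest = total paid − principal = $19,774.57 − $18,050.00 = $1,724.57.

$1,724.57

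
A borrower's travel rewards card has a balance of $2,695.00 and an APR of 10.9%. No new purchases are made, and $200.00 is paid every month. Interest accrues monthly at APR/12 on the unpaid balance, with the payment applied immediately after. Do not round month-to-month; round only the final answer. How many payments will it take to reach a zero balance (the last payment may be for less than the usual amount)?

Monthly rate r = 10.9%/12 = 0.908333% = 0.00908333.
Recurrence: B ← B·(1+r) − $200.00.
Month 1: interest $24.48; balance after payment $2,519.48.
Month 2: interest $22.89; balance after payment $2,342.36.
Closed form: n = −ln(1 − rB₀/P)/ln(1+r) = −ln(0.8776)/ln(1.00908) ≈ 14.439, so the balance reaches zero during payment 15.

15 payments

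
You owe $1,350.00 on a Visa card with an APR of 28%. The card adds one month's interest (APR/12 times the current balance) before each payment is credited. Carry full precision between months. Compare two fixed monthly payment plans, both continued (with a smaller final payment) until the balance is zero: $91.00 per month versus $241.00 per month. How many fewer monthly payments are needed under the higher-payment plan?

Monthly rate r = 28%/12 = 2.33333% = 0.0233333.
At $91.00/mo: n = ⌈−ln(1 − rB₀/P)/ln(1+r)⌉ = 19 payments (last $38.56); total interest = total paid − $1,350.00 = $326.56.
At $241.00/mo: 7 payments (last $17.76); total interest $113.76.
Payments saved = 19 − 7 = 12.

12 fewer payments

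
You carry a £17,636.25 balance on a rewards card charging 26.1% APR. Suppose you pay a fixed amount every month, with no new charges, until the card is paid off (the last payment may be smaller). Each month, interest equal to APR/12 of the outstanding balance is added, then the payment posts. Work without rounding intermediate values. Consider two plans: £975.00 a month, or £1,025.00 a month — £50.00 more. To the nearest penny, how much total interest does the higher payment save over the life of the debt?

Monthly rate r = 26.1%/12 = 2.175% = 0.02175.
At £975.00/mo: n = ⌈−ln(1 − rB₀/P)/ln(1+r)⌉ = 24 payments (last £230.17); total interest = total paid − £17,636.25 = £5,018.92.
At £1,025.00/mo: 22 payments (last £808.00); total interest £4,696.75.
Interest saved = £5,018.92 − £4,696.75 = £322.17.

£322.17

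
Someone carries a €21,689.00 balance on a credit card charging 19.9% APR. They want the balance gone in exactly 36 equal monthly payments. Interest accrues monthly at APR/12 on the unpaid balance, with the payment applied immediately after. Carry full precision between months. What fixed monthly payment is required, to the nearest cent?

Monthly rate r = 19.9%/12 = 1.65833% = 0.0165833.
Level-payment amortization: P = B₀·r / (1 − (1+r)^(−n)) = 21689.00·0.0165833 / (1 − 1.01658^(−36)).
Denominator 1 − (1+r)^(−36) = 0.446837755.
P = 359.676 / 0.446837755 ≈ 804.94.

€804.94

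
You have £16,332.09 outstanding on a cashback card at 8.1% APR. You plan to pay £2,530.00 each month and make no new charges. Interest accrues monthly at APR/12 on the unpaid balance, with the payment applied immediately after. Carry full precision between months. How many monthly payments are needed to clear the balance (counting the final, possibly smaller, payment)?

7 payments

Monthly rate r = 8.1%/12 = 0.675% = 0.00675.
Recurrence: B ← B·(1+r) − £2,530.00.
Month 1: interest £110.24; balance after payment £13,912.33.
Month 2: interest £93.91; balance after payment £11,476.24.
Closed form: n = −ln(1 − rB₀/P)/ln(1+r) = −ln(0.95643)/ln(1.00675) ≈ 6.622, so the balance reaches zero during payment 7.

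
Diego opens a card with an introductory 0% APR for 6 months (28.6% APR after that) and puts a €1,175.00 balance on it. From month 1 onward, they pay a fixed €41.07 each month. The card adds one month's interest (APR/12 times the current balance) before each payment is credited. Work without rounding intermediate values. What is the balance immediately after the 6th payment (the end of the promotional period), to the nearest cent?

€928.58

Promo months 1–6 at r₀ = 0%/12 = 0; months 7+ at r₁ = 28.6%/12 = 0.0238333.
After month 6 (no interest yet): B = €1,175.00 − 6·€41.07 = €928.58.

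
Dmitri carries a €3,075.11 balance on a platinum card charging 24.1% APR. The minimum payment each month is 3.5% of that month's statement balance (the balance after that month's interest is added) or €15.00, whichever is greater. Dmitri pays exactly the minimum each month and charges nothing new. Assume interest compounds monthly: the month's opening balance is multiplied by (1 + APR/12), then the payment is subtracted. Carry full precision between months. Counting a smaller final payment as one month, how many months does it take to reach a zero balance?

Monthly rate r = 24.1%/12 = 2.00833% = 0.0200833.
While 3.5% of the post-interest balance exceeds €15.00, each month B ← (B·(1+r))·(1 − 0.035), i.e. B shrinks by the factor (1+r)·0.965 = 0.98438.
This holds for months 1–127. Entering month 128 the balance is €416.44; 3.5% of the post-interest balance is now below €15.00, so the flat €15.00 minimum applies from here.
From month 128 a fixed €15.00 at rate r clears €416.44 in 42 more payments. Total: 127 + 42 = 169 months.

169 months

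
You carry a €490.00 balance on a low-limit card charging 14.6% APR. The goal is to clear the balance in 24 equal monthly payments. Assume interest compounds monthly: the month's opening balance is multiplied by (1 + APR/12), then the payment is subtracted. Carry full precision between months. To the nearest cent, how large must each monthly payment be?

€23.67

Monthly rate r = 14.6%/12 = 1.21667% = 0.0121667.
Level-payment amortization: P = B₀·r / (1 − (1+r)^(−n)) = 490.00·0.0121667 / (1 − 1.01217^(−24)).
Denominator 1 − (1+r)^(−24) = 0.251914456.
P = 5.96167 / 0.251914456 ≈ 23.67.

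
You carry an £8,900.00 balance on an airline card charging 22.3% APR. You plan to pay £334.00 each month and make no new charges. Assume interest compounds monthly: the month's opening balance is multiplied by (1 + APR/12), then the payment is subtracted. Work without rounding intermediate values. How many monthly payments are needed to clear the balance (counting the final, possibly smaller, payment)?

Monthly rate r = 22.3%/12 = 1.85833% = 0.0185833.
Recurrence: B ← B·(1+r) − £334.00.
Month 1: interest £165.39; balance after payment £8,731.39.
Month 2: interest £162.26; balance after payment £8,559.65.
Closed form: n = −ln(1 − rB₀/P)/ln(1+r) = −ln(0.50482)/ln(1.01858) ≈ 37.124, so the balance reaches zero during payment 38.

38 payments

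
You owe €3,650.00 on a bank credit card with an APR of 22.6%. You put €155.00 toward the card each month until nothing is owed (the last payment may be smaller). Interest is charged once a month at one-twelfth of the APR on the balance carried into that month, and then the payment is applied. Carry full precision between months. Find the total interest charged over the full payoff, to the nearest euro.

€1,219

Monthly rate r = 22.6%/12 = 1.88333% = 0.0188333.
Payoff takes n = ⌈−ln(1 − rB₀/P)/ln(1+r)⌉ = ⌈31.411⌉ = 32 payments; the last is €64.11.
Total paid = 31·€155.00 + €64.11 = €4,869.11.
Total interest = total paid − principal = €4,869.11 − €3,650.00 = €1,219.11.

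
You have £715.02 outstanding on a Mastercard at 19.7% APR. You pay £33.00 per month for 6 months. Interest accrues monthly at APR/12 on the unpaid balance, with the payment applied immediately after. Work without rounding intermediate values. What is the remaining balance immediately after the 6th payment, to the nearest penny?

Monthly rate r = 19.7%/12 = 1.64167% = 0.0164167.
Each month: B ← B·(1+r) − £33.00.
Month 1: interest £11.74; balance after payment £693.76.
Month 2: interest £11.39; balance after payment £672.15.
Month 3: interest £11.03; balance after payment £650.18.
Month 4: interest £10.67; balance after payment £627.86.
Month 5: interest £10.31; balance after payment £605.16.
Month 6: interest £9.93; balance after payment £582.10.

£582.10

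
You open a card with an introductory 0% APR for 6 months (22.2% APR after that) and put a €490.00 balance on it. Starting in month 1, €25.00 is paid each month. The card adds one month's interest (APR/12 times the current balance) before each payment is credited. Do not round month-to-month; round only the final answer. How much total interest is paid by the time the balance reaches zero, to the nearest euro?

Promo months 1–6 at r₀ = 0%/12 = 0; months 7+ at r₁ = 22.2%/12 = 0.0185.
After month 6 (no interest yet): B = €490.00 − 6·€25.00 = €340.00.
Then at r₁ with €25.00/mo: n₂ = −ln(1 − r₁·B/P)/ln(1+r₁) ≈ 15.81 → 16 more payments.
Total paid = 21·€25.00 + €20.29 = €545.29; interest = €545.29 − €490.00 = €55.29.

€55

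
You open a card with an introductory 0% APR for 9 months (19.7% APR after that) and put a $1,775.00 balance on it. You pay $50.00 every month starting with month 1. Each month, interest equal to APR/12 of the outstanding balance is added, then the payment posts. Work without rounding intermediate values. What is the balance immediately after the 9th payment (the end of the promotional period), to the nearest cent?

$1,325.00

Promo months 1–9 at r₀ = 0%/12 = 0; months 10+ at r₁ = 19.7%/12 = 0.0164167.
After month 9 (no interest yet): B = $1,775.00 − 9·$50.00 = $1,325.00.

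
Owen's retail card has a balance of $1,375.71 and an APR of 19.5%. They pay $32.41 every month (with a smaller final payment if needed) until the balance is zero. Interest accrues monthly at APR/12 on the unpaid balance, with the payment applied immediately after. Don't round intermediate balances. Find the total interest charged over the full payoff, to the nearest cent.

$977.64

Monthly rate r = 19.5%/12 = 1.625% = 0.01625.
Payoff takes n = ⌈−ln(1 − rB₀/P)/ln(1+r)⌉ = ⌈72.610⌉ = 73 payments; the last is $19.83.
Total paid = 72·$32.41 + $19.83 = $2,353.35.
Total interest = total paid − principal = $2,353.35 − $1,375.71 = $977.64.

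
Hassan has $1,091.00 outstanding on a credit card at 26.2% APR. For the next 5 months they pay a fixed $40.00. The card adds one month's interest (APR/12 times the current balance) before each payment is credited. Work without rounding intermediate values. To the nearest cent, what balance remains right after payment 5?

$1,006.49

Monthly rate r = 26.2%/12 = 2.18333% = 0.0218333.
Each month: B ← B·(1+r) − $40.00.
Month 1: interest $23.82; balance after payment $1,074.82.
Month 2: interest $23.47; balance after payment $1,058.29.
Month 3: interest $23.11; balance after payment $1,041.39.
Month 4: interest $22.74; balance after payment $1,024.13.
Month 5: interest $22.36; balance after payment $1,006.49.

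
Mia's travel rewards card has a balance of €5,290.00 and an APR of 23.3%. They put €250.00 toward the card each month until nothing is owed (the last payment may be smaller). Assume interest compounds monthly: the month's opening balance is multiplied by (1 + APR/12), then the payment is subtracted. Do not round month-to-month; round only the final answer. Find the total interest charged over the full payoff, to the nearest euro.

€1,589

Monthly rate r = 23.3%/12 = 1.94167% = 0.0194167.
Payoff takes n = ⌈−ln(1 − rB₀/P)/ln(1+r)⌉ = ⌈27.513⌉ = 28 payments; the last is €128.79.
Total paid = 27·€250.00 + €128.79 = €6,878.79.
Total interest = total paid − principal = €6,878.79 − €5,290.00 = €1,588.79.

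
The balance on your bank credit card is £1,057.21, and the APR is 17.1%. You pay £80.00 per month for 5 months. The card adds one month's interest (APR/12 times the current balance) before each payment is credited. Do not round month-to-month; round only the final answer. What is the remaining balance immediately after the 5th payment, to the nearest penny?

£723.15

Monthly rate r = 17.1%/12 = 1.425% = 0.01425.
Each month: B ← B·(1+r) − £80.00.
Month 1: interest £15.07; balance after payment £992.28.
Month 2: interest £14.14; balance after payment £926.42.
Month 3: interest £13.20; balance after payment £859.62.
Month 4: interest £12.25; balance after payment £791.87.
Month 5: interest £11.28; balance after payment £723.15.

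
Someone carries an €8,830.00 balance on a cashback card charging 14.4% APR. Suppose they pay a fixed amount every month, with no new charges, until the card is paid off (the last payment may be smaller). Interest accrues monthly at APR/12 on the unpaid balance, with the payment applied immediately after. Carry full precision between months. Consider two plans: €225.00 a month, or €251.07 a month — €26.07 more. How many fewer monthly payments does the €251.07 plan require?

Monthly rate r = 14.4%/12 = 1.2% = 0.012.
At €225.00/mo: n = ⌈−ln(1 − rB₀/P)/ln(1+r)⌉ = 54 payments (last €83.81); total interest = total paid − €8,830.00 = €3,178.81.
At €251.07/mo: 46 payments (last €241.14); total interest €2,709.29.
Payments saved = 54 − 46 = 8.

8 fewer payments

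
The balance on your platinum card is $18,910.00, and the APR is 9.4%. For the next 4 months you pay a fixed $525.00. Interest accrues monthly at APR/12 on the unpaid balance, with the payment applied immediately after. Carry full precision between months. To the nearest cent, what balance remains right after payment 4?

Monthly rate r = 9.4%/12 = 0.783333% = 0.00783333.
Each month: B ← B·(1+r) − $525.00.
Month 1: interest $148.13; balance after payment $18,533.13.
Month 2: interest $145.18; balance after payment $18,153.30.
Month 3: interest $142.20; balance after payment $17,770.51.
Month 4: interest $139.20; balance after payment $17,384.71.

$17,384.71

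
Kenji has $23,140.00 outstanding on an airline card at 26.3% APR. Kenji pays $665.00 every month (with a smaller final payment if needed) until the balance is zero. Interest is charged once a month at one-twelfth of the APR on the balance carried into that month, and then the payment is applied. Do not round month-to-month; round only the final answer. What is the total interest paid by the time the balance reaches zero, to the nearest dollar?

$20,975

Monthly rate r = 26.3%/12 = 2.19167% = 0.0219167.
Payoff takes n = ⌈−ln(1 − rB₀/P)/ln(1+r)⌉ = ⌈66.336⌉ = 67 payments; the last is $224.78.
Total paid = 66·$665.00 + $224.78 = $44,114.78.
Total interest = total paid − principal = $44,114.78 − $23,140.00 = $20,974.78.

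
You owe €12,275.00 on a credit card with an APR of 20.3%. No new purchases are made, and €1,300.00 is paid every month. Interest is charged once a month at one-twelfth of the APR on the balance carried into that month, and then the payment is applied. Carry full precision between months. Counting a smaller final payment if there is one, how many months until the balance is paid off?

Monthly rate r = 20.3%/12 = 1.69167% = 0.0169167.
Recurrence: B ← B·(1+r) − €1,300.00.
Month 1: interest €207.65; balance after payment €11,182.65.
Month 2: interest €189.17; balance after payment €10,071.83.
Closed form: n = −ln(1 − rB₀/P)/ln(1+r) = −ln(0.84027)/ln(1.01692) ≈ 10.375, so the balance reaches zero during payment 11.

11 payments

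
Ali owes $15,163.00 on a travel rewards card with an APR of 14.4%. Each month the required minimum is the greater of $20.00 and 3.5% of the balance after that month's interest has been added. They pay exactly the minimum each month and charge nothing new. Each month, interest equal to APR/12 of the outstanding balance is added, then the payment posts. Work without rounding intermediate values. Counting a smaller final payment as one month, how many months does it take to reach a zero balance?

Monthly rate r = 14.4%/12 = 1.2% = 0.012.
While 3.5% of the post-interest balance exceeds $20.00, each month B ← (B·(1+r))·(1 − 0.035), i.e. B shrinks by the factor (1+r)·0.965 = 0.97658.
This holds for months 1–139. Entering month 140 the balance is $562.57; 3.5% of the post-interest balance is now below $20.00, so the flat $20.00 minimum applies from here.
From month 140 a fixed $20.00 at rate r clears $562.57 in 35 more payments. Total: 139 + 35 = 174 months.

174 months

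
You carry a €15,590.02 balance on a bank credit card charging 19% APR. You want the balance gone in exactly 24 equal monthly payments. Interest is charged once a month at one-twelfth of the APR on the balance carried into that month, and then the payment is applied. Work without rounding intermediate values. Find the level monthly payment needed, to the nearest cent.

€785.87

Monthly rate r = 19%/12 = 1.58333% = 0.0158333.
Level-payment amortization: P = B₀·r / (1 − (1+r)^(−n)) = 15590.02·0.0158333 / (1 − 1.01583^(−24)).
Denominator 1 − (1+r)^(−24) = 0.314099736.
P = 246.842 / 0.314099736 ≈ 785.87.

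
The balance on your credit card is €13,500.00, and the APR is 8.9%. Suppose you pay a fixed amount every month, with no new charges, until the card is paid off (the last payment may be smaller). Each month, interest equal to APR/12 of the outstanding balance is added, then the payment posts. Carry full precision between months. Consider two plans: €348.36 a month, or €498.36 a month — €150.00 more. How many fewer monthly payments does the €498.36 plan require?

Monthly rate r = 8.9%/12 = 0.741667% = 0.00741667.
At €348.36/mo: n = ⌈−ln(1 − rB₀/P)/ln(1+r)⌉ = 46 payments (last €299.15); total interest = total paid − €13,500.00 = €2,475.35.
At €498.36/mo: 31 payments (last €175.87); total interest €1,626.67.
Payments saved = 46 − 31 = 15.

15 fewer payments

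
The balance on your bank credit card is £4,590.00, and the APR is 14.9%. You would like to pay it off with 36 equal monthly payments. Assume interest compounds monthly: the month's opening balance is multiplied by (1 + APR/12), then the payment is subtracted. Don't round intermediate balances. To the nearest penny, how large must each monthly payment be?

£158.89

Monthly rate r = 14.9%/12 = 1.24167% = 0.0124167.
Level-payment amortization: P = B₀·r / (1 − (1+r)^(−n)) = 4590.00·0.0124167 / (1 − 1.01242^(−36)).
Denominator 1 − (1+r)^(−36) = 0.358693409.
P = 56.9925 / 0.358693409 ≈ 158.89.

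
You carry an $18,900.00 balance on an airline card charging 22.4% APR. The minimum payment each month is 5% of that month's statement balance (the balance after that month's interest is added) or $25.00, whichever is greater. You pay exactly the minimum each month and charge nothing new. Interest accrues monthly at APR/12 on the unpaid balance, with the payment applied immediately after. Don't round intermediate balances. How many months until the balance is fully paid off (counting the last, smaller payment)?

136 months

Monthly rate r = 22.4%/12 = 1.86667% = 0.0186667.
While 5% of the post-interest balance exceeds $25.00, each month B ← (B·(1+r))·(1 − 0.05), i.e. B shrinks by the factor (1+r)·0.95 = 0.96773.
This holds for months 1–112. Entering month 113 the balance is $479.84; 5% of the post-interest balance is now below $25.00, so the flat $25.00 minimum applies from here.
From month 113 a fixed $25.00 at rate r clears $479.84 in 24 more payments. Total: 112 + 24 = 136 months.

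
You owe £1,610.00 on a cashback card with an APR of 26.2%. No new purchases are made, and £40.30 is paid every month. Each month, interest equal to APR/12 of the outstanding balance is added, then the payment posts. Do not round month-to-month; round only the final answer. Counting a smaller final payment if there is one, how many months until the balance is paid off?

Monthly rate r = 26.2%/12 = 2.18333% = 0.0218333.
Recurrence: B ← B·(1+r) − £40.30.
Month 1: interest £35.15; balance after payment £1,604.85.
Month 2: interest £35.04; balance after payment £1,599.59.
Closed form: n = −ln(1 − rB₀/P)/ln(1+r) = −ln(0.12775)/ln(1.02183) ≈ 95.270, so the balance reaches zero during payment 96.

96 months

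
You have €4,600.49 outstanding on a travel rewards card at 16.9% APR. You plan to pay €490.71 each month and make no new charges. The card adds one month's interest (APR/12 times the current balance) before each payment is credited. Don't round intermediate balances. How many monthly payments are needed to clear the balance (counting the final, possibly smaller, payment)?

Monthly rate r = 16.9%/12 = 1.40833% = 0.0140833.
Recurrence: B ← B·(1+r) − €490.71.
Month 1: interest €64.79; balance after payment €4,174.57.
Month 2: interest €58.79; balance after payment €3,742.65.
Closed form: n = −ln(1 − rB₀/P)/ln(1+r) = −ln(0.86797)/ln(1.01408) ≈ 10.125, so the balance reaches zero during payment 11.

11 months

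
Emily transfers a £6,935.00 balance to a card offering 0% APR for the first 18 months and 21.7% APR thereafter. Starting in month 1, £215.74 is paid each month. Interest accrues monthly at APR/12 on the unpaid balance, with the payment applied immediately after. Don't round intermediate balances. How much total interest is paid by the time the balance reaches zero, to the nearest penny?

Promo months 1–18 at r₀ = 0%/12 = 0; months 19+ at r₁ = 21.7%/12 = 0.0180833.
After month 18 (no interest yet): B = £6,935.00 − 18·£215.74 = £3,051.68.
Then at r₁ with £215.74/mo: n₂ = −ln(1 − r₁·B/P)/ln(1+r₁) ≈ 16.48 → 17 more payments.
Total paid = 34·£215.74 + £105.05 = £7,440.21; interest = £7,440.21 − £6,935.00 = £505.21.

£505.21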